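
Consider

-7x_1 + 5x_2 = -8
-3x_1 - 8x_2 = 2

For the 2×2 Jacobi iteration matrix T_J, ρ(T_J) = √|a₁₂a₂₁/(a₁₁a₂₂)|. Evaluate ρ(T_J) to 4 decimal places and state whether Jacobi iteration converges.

a₁₂a₂₁/(a₁₁a₂₂) = (5)·(-3) / ((-7)·(-8)) = -0.267857
ρ = √|-0.267857| = √0.267857 = 0.5175
ρ < 1, so Jacobi converges

0.5175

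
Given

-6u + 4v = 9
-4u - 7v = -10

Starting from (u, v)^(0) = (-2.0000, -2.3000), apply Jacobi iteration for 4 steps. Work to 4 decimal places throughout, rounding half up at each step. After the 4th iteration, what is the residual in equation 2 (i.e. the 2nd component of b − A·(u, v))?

-4.9488

Iteration 1:
  u = (9 - (4)·-2.3000) / (-6) = -3.0333
  v = (-10 - (-4)·-2.0000) / (-7) = 2.5714
Iteration 2:
  u = (9 - (4)·2.5714) / (-6) = 0.2143
  v = (-10 - (-4)·-3.0333) / (-7) = 3.1619
Iteration 3:
  u = (9 - (4)·3.1619) / (-6) = 0.6079
  v = (-10 - (-4)·0.2143) / (-7) = 1.3061
Iteration 4:
  u = (9 - (4)·1.3061) / (-6) = -0.6293
  v = (-10 - (-4)·0.6079) / (-7) = 1.0812
Residual b − A·x = (0.8994, -4.9488)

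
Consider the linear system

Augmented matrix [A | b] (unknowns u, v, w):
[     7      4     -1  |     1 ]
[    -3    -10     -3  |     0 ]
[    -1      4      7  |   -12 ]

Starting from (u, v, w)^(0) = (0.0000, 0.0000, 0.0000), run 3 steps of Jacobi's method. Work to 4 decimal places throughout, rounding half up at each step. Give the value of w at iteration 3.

Iteration 1:
  u = (1 - (4)·0.0000 - (-1)·0.0000) / (7) = 0.1429
  v = (0 - (-3)·0.0000 - (-3)·0.0000) / (-10) = 0.0000
  w = (-12 - (-1)·0.0000 - (4)·0.0000) / (7) = -1.7143
Iteration 2:
  u = (1 - (4)·0.0000 - (-1)·-1.7143) / (7) = -0.1020
  v = (0 - (-3)·0.1429 - (-3)·-1.7143) / (-10) = 0.4714
  w = (-12 - (-1)·0.1429 - (4)·0.0000) / (7) = -1.6939
Iteration 3:
  u = (1 - (4)·0.4714 - (-1)·-1.6939) / (7) = -0.3685
  v = (0 - (-3)·-0.1020 - (-3)·-1.6939) / (-10) = 0.5388
  w = (-12 - (-1)·-0.1020 - (4)·0.4714) / (7) = -1.9982

-1.9982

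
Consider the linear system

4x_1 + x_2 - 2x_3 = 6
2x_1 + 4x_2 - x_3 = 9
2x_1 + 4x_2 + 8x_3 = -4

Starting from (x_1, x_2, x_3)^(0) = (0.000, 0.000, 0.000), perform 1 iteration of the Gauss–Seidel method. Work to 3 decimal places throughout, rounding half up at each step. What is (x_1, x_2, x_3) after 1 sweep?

(1.500, 1.500, -1.625)

Iteration 1:
  x_1 = (6 - (1)·0.000 - (-2)·0.000) / (4) = 1.500
  x_2 = (9 - (2)·1.500 - (-1)·0.000) / (4) = 1.500
  x_3 = (-4 - (2)·1.500 - (4)·1.500) / (8) = -1.625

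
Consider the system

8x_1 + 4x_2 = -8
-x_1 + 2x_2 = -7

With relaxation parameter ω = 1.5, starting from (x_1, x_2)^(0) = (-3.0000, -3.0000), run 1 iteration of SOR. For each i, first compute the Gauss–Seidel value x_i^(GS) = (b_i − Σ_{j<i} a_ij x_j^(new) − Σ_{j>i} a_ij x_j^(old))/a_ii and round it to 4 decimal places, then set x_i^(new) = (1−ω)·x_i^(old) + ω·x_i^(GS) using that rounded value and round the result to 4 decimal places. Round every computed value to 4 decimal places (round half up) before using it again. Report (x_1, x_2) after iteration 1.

(2.2500, -2.0625)

Iteration 1:
  x_1: GS value = (-8 - (4)·-3.0000) / (8) = 0.5000;  x_1 ← (1−ω)·-3.0000 + ω·0.5000 = 2.2500
  x_2: GS value = (-7 - (-1)·2.2500) / (2) = -2.3750;  x_2 ← (1−ω)·-3.0000 + ω·-2.3750 = -2.0625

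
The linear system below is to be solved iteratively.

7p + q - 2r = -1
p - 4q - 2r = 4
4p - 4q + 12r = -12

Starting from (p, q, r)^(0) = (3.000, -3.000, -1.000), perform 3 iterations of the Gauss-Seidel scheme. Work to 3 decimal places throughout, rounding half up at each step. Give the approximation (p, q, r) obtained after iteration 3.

Iteration 1:
  p = (-1 - (1)·-3.000 - (-2)·-1.000) / (7) = 0.000
  q = (4 - (1)·0.000 - (-2)·-1.000) / (-4) = -0.500
  r = (-12 - (4)·0.000 - (-4)·-0.500) / (12) = -1.167
Iteration 2:
  p = (-1 - (1)·-0.500 - (-2)·-1.167) / (7) = -0.405
  q = (4 - (1)·-0.405 - (-2)·-1.167) / (-4) = -0.518
  r = (-12 - (4)·-0.405 - (-4)·-0.518) / (12) = -1.038
Iteration 3:
  p = (-1 - (1)·-0.518 - (-2)·-1.038) / (7) = -0.365
  q = (4 - (1)·-0.365 - (-2)·-1.038) / (-4) = -0.572
  r = (-12 - (4)·-0.365 - (-4)·-0.572) / (12) = -1.069

(-0.365, -0.572, -1.069)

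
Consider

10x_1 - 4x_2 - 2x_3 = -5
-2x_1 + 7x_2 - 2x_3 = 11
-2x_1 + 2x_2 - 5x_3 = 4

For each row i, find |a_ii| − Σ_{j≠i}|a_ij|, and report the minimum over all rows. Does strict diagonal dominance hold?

row 1: |10| − (4+2) = 4
row 2: |7| − (2+2) = 3
row 3: |-5| − (2+2) = 1
minimum over rows = 1 → strictly diagonally dominant (convergence guaranteed)

1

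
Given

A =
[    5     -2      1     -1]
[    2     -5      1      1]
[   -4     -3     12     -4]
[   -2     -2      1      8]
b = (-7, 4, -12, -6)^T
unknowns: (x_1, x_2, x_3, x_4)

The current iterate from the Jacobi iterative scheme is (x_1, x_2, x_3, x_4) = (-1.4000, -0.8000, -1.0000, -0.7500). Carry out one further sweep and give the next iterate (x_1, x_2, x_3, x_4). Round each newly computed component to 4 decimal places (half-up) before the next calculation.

One sweep:
  x_1 = (-7 - (-2)·-0.8000 - (1)·-1.0000 - (-1)·-0.7500) / (5) = -1.6700
  x_2 = (4 - (2)·-1.4000 - (1)·-1.0000 - (1)·-0.7500) / (-5) = -1.7100
  x_3 = (-12 - (-4)·-1.4000 - (-3)·-0.8000 - (-4)·-0.7500) / (12) = -1.9167
  x_4 = (-6 - (-2)·-1.4000 - (-2)·-0.8000 - (1)·-1.0000) / (8) = -1.1750

(-1.6700, -1.7100, -1.9167, -1.1750)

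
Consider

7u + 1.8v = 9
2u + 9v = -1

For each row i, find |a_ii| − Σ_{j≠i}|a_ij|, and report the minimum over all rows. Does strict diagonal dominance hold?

5.2

row 1: |7| − (1.8) = 5.2
row 2: |9| − (2) = 7
minimum over rows = 5.2 → strictly diagonally dominant (convergence guaranteed)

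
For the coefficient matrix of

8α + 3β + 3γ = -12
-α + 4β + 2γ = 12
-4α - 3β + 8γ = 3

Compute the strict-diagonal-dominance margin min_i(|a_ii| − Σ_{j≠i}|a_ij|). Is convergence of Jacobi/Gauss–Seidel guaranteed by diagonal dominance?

1

row 1: |8| − (3+3) = 2
row 2: |4| − (1+2) = 1
row 3: |8| − (4+3) = 1
minimum over rows = 1 → strictly diagonally dominant (convergence guaranteed)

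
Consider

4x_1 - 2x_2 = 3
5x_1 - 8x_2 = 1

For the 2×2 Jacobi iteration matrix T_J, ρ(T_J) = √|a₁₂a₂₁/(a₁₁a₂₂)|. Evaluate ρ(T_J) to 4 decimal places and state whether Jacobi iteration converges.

a₁₂a₂₁/(a₁₁a₂₂) = (-2)·(5) / ((4)·(-8)) = 0.312500
ρ = √|0.312500| = √0.312500 = 0.5590
ρ < 1, so Jacobi converges

0.5590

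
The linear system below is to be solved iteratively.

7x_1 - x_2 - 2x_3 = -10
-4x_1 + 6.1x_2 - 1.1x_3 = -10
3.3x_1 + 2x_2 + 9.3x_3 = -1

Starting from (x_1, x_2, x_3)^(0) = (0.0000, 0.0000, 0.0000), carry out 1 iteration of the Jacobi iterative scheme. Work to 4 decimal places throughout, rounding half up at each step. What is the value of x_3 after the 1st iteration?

Iteration 1:
  x_1 = (-10 - (-1)·0.0000 - (-2)·0.0000) / (7) = -1.4286
  x_2 = (-10 - (-4)·0.0000 - (-1.1)·0.0000) / (6.1) = -1.6393
  x_3 = (-1 - (3.3)·0.0000 - (2)·0.0000) / (9.3) = -0.1075

-0.1075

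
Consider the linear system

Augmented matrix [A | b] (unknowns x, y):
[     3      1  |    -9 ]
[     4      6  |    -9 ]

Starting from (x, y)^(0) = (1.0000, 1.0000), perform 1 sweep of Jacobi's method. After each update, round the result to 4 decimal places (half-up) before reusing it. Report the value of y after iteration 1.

Iteration 1:
  x = (-9 - (1)·1.0000) / (3) = -3.3333
  y = (-9 - (4)·1.0000) / (6) = -2.1667

-2.1667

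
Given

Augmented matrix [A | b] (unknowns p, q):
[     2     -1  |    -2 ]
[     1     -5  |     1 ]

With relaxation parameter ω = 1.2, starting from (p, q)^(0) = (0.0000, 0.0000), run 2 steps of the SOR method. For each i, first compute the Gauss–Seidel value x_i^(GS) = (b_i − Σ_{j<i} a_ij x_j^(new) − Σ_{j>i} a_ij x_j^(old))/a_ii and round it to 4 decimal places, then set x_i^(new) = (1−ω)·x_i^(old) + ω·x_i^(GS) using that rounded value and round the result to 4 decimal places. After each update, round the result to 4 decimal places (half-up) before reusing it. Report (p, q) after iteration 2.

(-1.2768, -0.4409)

Iteration 1:
  p: GS value = (-2 - (-1)·0.0000) / (2) = -1.0000;  p ← (1−ω)·0.0000 + ω·-1.0000 = -1.2000
  q: GS value = (1 - (1)·-1.2000) / (-5) = -0.4400;  q ← (1−ω)·0.0000 + ω·-0.4400 = -0.5280
Iteration 2:
  p: GS value = (-2 - (-1)·-0.5280) / (2) = -1.2640;  p ← (1−ω)·-1.2000 + ω·-1.2640 = -1.2768
  q: GS value = (1 - (1)·-1.2768) / (-5) = -0.4554;  q ← (1−ω)·-0.5280 + ω·-0.4554 = -0.4409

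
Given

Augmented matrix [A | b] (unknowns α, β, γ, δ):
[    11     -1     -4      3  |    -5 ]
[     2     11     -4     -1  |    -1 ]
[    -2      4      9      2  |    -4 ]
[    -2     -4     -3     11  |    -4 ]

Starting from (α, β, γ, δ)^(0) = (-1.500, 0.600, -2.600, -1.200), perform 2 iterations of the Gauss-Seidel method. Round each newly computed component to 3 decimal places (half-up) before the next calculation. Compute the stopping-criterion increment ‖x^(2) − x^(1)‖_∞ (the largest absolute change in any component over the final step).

Iteration 1:
  α = (-5 - (-1)·0.600 - (-4)·-2.600 - (3)·-1.200) / (11) = -1.018
  β = (-1 - (2)·-1.018 - (-4)·-2.600 - (-1)·-1.200) / (11) = -0.960
  γ = (-4 - (-2)·-1.018 - (4)·-0.960 - (2)·-1.200) / (9) = 0.023
  δ = (-4 - (-2)·-1.018 - (-4)·-0.960 - (-3)·0.023) / (11) = -0.892
Iteration 2:
  α = (-5 - (-1)·-0.960 - (-4)·0.023 - (3)·-0.892) / (11) = -0.290
  β = (-1 - (2)·-0.290 - (-4)·0.023 - (-1)·-0.892) / (11) = -0.111
  γ = (-4 - (-2)·-0.290 - (4)·-0.111 - (2)·-0.892) / (9) = -0.261
  δ = (-4 - (-2)·-0.290 - (-4)·-0.111 - (-3)·-0.261) / (11) = -0.528
Change: (0.728, 0.849, -0.284, 0.364) → max |·| = 0.849

0.849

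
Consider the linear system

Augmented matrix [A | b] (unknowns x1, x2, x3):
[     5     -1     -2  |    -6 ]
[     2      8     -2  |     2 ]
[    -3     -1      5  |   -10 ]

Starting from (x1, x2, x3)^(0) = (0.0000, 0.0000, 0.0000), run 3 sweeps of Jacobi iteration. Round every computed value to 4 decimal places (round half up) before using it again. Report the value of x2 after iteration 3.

0.0700

Iteration 1:
  x1 = (-6 - (-1)·0.0000 - (-2)·0.0000) / (5) = -1.2000
  x2 = (2 - (2)·0.0000 - (-2)·0.0000) / (8) = 0.2500
  x3 = (-10 - (-3)·0.0000 - (-1)·0.0000) / (5) = -2.0000
Iteration 2:
  x1 = (-6 - (-1)·0.2500 - (-2)·-2.0000) / (5) = -1.9500
  x2 = (2 - (2)·-1.2000 - (-2)·-2.0000) / (8) = 0.0500
  x3 = (-10 - (-3)·-1.2000 - (-1)·0.2500) / (5) = -2.6700
Iteration 3:
  x1 = (-6 - (-1)·0.0500 - (-2)·-2.6700) / (5) = -2.2580
  x2 = (2 - (2)·-1.9500 - (-2)·-2.6700) / (8) = 0.0700
  x3 = (-10 - (-3)·-1.9500 - (-1)·0.0500) / (5) = -3.1600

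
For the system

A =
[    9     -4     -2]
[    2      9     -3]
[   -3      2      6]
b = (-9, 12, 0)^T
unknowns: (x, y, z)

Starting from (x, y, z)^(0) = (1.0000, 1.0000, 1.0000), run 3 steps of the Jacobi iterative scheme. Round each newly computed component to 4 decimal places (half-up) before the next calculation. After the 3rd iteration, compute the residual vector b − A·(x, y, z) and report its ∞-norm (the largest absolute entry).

Iteration 1:
  x = (-9 - (-4)·1.0000 - (-2)·1.0000) / (9) = -0.3333
  y = (12 - (2)·1.0000 - (-3)·1.0000) / (9) = 1.4444
  z = (0 - (-3)·1.0000 - (2)·1.0000) / (6) = 0.1667
Iteration 2:
  x = (-9 - (-4)·1.4444 - (-2)·0.1667) / (9) = -0.3210
  y = (12 - (2)·-0.3333 - (-3)·0.1667) / (9) = 1.4630
  z = (0 - (-3)·-0.3333 - (2)·1.4444) / (6) = -0.6481
Iteration 3:
  x = (-9 - (-4)·1.4630 - (-2)·-0.6481) / (9) = -0.4938
  y = (12 - (2)·-0.3210 - (-3)·-0.6481) / (9) = 1.1886
  z = (0 - (-3)·-0.3210 - (2)·1.4630) / (6) = -0.6482
Residual b − A·x = (-1.0978, 0.3456, 0.0306); ∞-norm = 1.0978

1.0978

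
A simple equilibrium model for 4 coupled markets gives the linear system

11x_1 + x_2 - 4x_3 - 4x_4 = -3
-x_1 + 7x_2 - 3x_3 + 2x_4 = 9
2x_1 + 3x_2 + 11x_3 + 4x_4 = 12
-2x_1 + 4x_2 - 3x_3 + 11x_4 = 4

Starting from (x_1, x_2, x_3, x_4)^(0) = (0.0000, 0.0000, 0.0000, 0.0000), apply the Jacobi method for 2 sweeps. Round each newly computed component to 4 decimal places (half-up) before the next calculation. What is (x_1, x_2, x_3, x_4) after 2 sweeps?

Iteration 1:
  x_1 = (-3 - (1)·0.0000 - (-4)·0.0000 - (-4)·0.0000) / (11) = -0.2727
  x_2 = (9 - (-1)·0.0000 - (-3)·0.0000 - (2)·0.0000) / (7) = 1.2857
  x_3 = (12 - (2)·0.0000 - (3)·0.0000 - (4)·0.0000) / (11) = 1.0909
  x_4 = (4 - (-2)·0.0000 - (4)·0.0000 - (-3)·0.0000) / (11) = 0.3636
Iteration 2:
  x_1 = (-3 - (1)·1.2857 - (-4)·1.0909 - (-4)·0.3636) / (11) = 0.1393
  x_2 = (9 - (-1)·-0.2727 - (-3)·1.0909 - (2)·0.3636) / (7) = 1.6104
  x_3 = (12 - (2)·-0.2727 - (3)·1.2857 - (4)·0.3636) / (11) = 0.6576
  x_4 = (4 - (-2)·-0.2727 - (4)·1.2857 - (-3)·1.0909) / (11) = 0.1440

(0.1393, 1.6104, 0.6576, 0.1440)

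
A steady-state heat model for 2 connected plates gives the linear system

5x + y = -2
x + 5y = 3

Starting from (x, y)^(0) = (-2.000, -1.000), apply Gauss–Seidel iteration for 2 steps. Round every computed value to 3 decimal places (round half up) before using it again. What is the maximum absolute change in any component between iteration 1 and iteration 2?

0.328

Iteration 1:
  x = (-2 - (1)·-1.000) / (5) = -0.200
  y = (3 - (1)·-0.200) / (5) = 0.640
Iteration 2:
  x = (-2 - (1)·0.640) / (5) = -0.528
  y = (3 - (1)·-0.528) / (5) = 0.706
Change: (-0.328, 0.066) → max |·| = 0.328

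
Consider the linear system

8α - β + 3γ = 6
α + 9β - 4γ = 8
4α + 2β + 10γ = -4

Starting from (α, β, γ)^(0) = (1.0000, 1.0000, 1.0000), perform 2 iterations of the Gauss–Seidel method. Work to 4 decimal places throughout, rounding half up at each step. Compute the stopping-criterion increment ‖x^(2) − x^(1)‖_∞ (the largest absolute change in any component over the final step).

Iteration 1:
  α = (6 - (-1)·1.0000 - (3)·1.0000) / (8) = 0.5000
  β = (8 - (1)·0.5000 - (-4)·1.0000) / (9) = 1.2778
  γ = (-4 - (4)·0.5000 - (2)·1.2778) / (10) = -0.8556
Iteration 2:
  α = (6 - (-1)·1.2778 - (3)·-0.8556) / (8) = 1.2306
  β = (8 - (1)·1.2306 - (-4)·-0.8556) / (9) = 0.3719
  γ = (-4 - (4)·1.2306 - (2)·0.3719) / (10) = -0.9666
Change: (0.7306, -0.9059, -0.1110) → max |·| = 0.9059

0.9059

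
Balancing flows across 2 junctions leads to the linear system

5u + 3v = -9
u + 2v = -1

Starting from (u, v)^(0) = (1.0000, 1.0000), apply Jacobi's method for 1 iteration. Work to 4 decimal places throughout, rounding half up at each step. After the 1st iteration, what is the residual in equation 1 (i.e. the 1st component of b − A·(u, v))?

6.0000

Iteration 1:
  u = (-9 - (3)·1.0000) / (5) = -2.4000
  v = (-1 - (1)·1.0000) / (2) = -1.0000
Residual b − A·x = (6.0000, 3.4000)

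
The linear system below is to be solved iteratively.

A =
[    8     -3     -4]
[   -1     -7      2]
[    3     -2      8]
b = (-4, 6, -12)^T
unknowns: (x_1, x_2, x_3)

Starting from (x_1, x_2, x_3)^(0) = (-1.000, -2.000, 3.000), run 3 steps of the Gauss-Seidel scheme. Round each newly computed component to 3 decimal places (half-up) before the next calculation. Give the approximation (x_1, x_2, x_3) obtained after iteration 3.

(-1.567, -1.002, -1.163)

Iteration 1:
  x_1 = (-4 - (-3)·-2.000 - (-4)·3.000) / (8) = 0.250
  x_2 = (6 - (-1)·0.250 - (2)·3.000) / (-7) = -0.036
  x_3 = (-12 - (3)·0.250 - (-2)·-0.036) / (8) = -1.603
Iteration 2:
  x_1 = (-4 - (-3)·-0.036 - (-4)·-1.603) / (8) = -1.315
  x_2 = (6 - (-1)·-1.315 - (2)·-1.603) / (-7) = -1.127
  x_3 = (-12 - (3)·-1.315 - (-2)·-1.127) / (8) = -1.289
Iteration 3:
  x_1 = (-4 - (-3)·-1.127 - (-4)·-1.289) / (8) = -1.567
  x_2 = (6 - (-1)·-1.567 - (2)·-1.289) / (-7) = -1.002
  x_3 = (-12 - (3)·-1.567 - (-2)·-1.002) / (8) = -1.163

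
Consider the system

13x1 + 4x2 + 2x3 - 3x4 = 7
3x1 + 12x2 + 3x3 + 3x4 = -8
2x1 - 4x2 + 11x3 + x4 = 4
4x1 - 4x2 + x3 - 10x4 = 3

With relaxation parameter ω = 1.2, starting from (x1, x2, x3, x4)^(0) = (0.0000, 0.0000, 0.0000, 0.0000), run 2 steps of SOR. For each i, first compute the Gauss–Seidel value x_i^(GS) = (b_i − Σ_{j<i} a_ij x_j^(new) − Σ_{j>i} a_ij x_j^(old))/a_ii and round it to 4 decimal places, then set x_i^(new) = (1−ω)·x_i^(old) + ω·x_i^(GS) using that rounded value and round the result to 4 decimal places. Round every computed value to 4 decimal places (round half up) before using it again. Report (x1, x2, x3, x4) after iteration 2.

(1.0231, -0.9898, -0.2359, 0.4958)

Iteration 1:
  x1: GS value = (7 - (4)·0.0000 - (2)·0.0000 - (-3)·0.0000) / (13) = 0.5385;  x1 ← (1−ω)·0.0000 + ω·0.5385 = 0.6462
  x2: GS value = (-8 - (3)·0.6462 - (3)·0.0000 - (3)·0.0000) / (12) = -0.8282;  x2 ← (1−ω)·0.0000 + ω·-0.8282 = -0.9938
  x3: GS value = (4 - (2)·0.6462 - (-4)·-0.9938 - (1)·0.0000) / (11) = -0.1152;  x3 ← (1−ω)·0.0000 + ω·-0.1152 = -0.1382
  x4: GS value = (3 - (4)·0.6462 - (-4)·-0.9938 - (1)·-0.1382) / (-10) = 0.3422;  x4 ← (1−ω)·0.0000 + ω·0.3422 = 0.4106
Iteration 2:
  x1: GS value = (7 - (4)·-0.9938 - (2)·-0.1382 - (-3)·0.4106) / (13) = 0.9603;  x1 ← (1−ω)·0.6462 + ω·0.9603 = 1.0231
  x2: GS value = (-8 - (3)·1.0231 - (3)·-0.1382 - (3)·0.4106) / (12) = -0.9905;  x2 ← (1−ω)·-0.9938 + ω·-0.9905 = -0.9898
  x3: GS value = (4 - (2)·1.0231 - (-4)·-0.9898 - (1)·0.4106) / (11) = -0.2196;  x3 ← (1−ω)·-0.1382 + ω·-0.2196 = -0.2359
  x4: GS value = (3 - (4)·1.0231 - (-4)·-0.9898 - (1)·-0.2359) / (-10) = 0.4816;  x4 ← (1−ω)·0.4106 + ω·0.4816 = 0.4958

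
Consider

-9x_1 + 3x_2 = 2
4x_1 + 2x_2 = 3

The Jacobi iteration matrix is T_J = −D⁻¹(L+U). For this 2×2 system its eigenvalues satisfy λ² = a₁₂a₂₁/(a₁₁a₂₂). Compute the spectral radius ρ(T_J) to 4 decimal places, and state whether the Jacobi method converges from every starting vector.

0.8165

a₁₂a₂₁/(a₁₁a₂₂) = (3)·(4) / ((-9)·(2)) = -0.666667
ρ = √|-0.666667| = √0.666667 = 0.8165
ρ < 1, so Jacobi converges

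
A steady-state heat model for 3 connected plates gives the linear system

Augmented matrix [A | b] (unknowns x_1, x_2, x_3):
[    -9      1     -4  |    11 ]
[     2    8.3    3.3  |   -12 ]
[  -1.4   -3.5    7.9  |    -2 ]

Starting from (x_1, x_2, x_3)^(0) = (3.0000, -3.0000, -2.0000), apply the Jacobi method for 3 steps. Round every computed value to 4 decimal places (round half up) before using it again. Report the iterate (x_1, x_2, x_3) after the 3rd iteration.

(-0.8831, -0.8375, -0.7983)

Iteration 1:
  x_1 = (11 - (1)·-3.0000 - (-4)·-2.0000) / (-9) = -0.6667
  x_2 = (-12 - (2)·3.0000 - (3.3)·-2.0000) / (8.3) = -1.3735
  x_3 = (-2 - (-1.4)·3.0000 - (-3.5)·-3.0000) / (7.9) = -1.0506
Iteration 2:
  x_1 = (11 - (1)·-1.3735 - (-4)·-1.0506) / (-9) = -0.9079
  x_2 = (-12 - (2)·-0.6667 - (3.3)·-1.0506) / (8.3) = -0.8674
  x_3 = (-2 - (-1.4)·-0.6667 - (-3.5)·-1.3735) / (7.9) = -0.9798
Iteration 3:
  x_1 = (11 - (1)·-0.8674 - (-4)·-0.9798) / (-9) = -0.8831
  x_2 = (-12 - (2)·-0.9079 - (3.3)·-0.9798) / (8.3) = -0.8375
  x_3 = (-2 - (-1.4)·-0.9079 - (-3.5)·-0.8674) / (7.9) = -0.7983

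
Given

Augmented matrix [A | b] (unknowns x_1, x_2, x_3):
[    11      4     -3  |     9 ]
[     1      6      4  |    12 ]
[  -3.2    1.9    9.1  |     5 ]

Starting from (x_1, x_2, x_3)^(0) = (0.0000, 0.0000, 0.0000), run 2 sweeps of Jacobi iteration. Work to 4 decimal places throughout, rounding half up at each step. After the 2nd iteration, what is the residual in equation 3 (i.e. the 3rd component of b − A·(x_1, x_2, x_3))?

Iteration 1:
  x_1 = (9 - (4)·0.0000 - (-3)·0.0000) / (11) = 0.8182
  x_2 = (12 - (1)·0.0000 - (4)·0.0000) / (6) = 2.0000
  x_3 = (5 - (-3.2)·0.0000 - (1.9)·0.0000) / (9.1) = 0.5495
Iteration 2:
  x_1 = (9 - (4)·2.0000 - (-3)·0.5495) / (11) = 0.2408
  x_2 = (12 - (1)·0.8182 - (4)·0.5495) / (6) = 1.4973
  x_3 = (5 - (-3.2)·0.8182 - (1.9)·2.0000) / (9.1) = 0.4196
Residual b − A·x = (1.6208, 1.0970, -0.8927)

-0.8927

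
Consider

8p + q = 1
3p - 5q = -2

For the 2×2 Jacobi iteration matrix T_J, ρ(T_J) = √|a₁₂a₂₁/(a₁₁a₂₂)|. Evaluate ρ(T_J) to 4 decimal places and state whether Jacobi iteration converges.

0.2739

a₁₂a₂₁/(a₁₁a₂₂) = (1)·(3) / ((8)·(-5)) = -0.075000
ρ = √|-0.075000| = √0.075000 = 0.2739
ρ < 1, so Jacobi converges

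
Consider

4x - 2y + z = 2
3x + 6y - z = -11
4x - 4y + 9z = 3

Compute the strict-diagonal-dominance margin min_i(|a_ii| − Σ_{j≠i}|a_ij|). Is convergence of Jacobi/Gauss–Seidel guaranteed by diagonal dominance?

row 1: |4| − (2+1) = 1
row 2: |6| − (3+1) = 2
row 3: |9| − (4+4) = 1
minimum over rows = 1 → strictly diagonally dominant (convergence guaranteed)

1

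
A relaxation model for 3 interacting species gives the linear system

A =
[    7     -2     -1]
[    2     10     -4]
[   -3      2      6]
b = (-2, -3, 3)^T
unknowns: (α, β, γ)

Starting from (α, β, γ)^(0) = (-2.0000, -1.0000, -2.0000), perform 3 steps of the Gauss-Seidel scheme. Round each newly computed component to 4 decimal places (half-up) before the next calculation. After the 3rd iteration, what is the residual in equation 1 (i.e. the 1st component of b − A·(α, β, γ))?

Iteration 1:
  α = (-2 - (-2)·-1.0000 - (-1)·-2.0000) / (7) = -0.8571
  β = (-3 - (2)·-0.8571 - (-4)·-2.0000) / (10) = -0.9286
  γ = (3 - (-3)·-0.8571 - (2)·-0.9286) / (6) = 0.3810
Iteration 2:
  α = (-2 - (-2)·-0.9286 - (-1)·0.3810) / (7) = -0.4966
  β = (-3 - (2)·-0.4966 - (-4)·0.3810) / (10) = -0.0483
  γ = (3 - (-3)·-0.4966 - (2)·-0.0483) / (6) = 0.2678
Iteration 3:
  α = (-2 - (-2)·-0.0483 - (-1)·0.2678) / (7) = -0.2613
  β = (-3 - (2)·-0.2613 - (-4)·0.2678) / (10) = -0.1406
  γ = (3 - (-3)·-0.2613 - (2)·-0.1406) / (6) = 0.4162
Residual b − A·x = (-0.0359, 0.5934, 0.0001)

-0.0359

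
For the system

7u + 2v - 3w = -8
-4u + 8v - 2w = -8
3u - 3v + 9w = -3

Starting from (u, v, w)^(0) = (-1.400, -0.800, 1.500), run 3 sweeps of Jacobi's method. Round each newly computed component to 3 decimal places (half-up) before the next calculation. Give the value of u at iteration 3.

-1.102

Iteration 1:
  u = (-8 - (2)·-0.800 - (-3)·1.500) / (7) = -0.271
  v = (-8 - (-4)·-1.400 - (-2)·1.500) / (8) = -1.325
  w = (-3 - (3)·-1.400 - (-3)·-0.800) / (9) = -0.133
Iteration 2:
  u = (-8 - (2)·-1.325 - (-3)·-0.133) / (7) = -0.821
  v = (-8 - (-4)·-0.271 - (-2)·-0.133) / (8) = -1.169
  w = (-3 - (3)·-0.271 - (-3)·-1.325) / (9) = -0.685
Iteration 3:
  u = (-8 - (2)·-1.169 - (-3)·-0.685) / (7) = -1.102
  v = (-8 - (-4)·-0.821 - (-2)·-0.685) / (8) = -1.582
  w = (-3 - (3)·-0.821 - (-3)·-1.169) / (9) = -0.449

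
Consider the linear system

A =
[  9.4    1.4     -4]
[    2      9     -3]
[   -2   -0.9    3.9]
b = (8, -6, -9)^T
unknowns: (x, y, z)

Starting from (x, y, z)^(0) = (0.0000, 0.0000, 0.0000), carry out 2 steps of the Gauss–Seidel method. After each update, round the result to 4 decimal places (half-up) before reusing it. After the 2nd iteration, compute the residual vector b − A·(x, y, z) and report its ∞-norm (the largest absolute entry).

Iteration 1:
  x = (8 - (1.4)·0.0000 - (-4)·0.0000) / (9.4) = 0.8511
  y = (-6 - (2)·0.8511 - (-3)·0.0000) / (9) = -0.8558
  z = (-9 - (-2)·0.8511 - (-0.9)·-0.8558) / (3.9) = -2.0687
Iteration 2:
  x = (8 - (1.4)·-0.8558 - (-4)·-2.0687) / (9.4) = 0.0982
  y = (-6 - (2)·0.0982 - (-3)·-2.0687) / (9) = -1.3781
  z = (-9 - (-2)·0.0982 - (-0.9)·-1.3781) / (3.9) = -2.5754
Residual b − A·x = (-1.2953, -1.5197, 0.0002); ∞-norm = 1.5197

1.5197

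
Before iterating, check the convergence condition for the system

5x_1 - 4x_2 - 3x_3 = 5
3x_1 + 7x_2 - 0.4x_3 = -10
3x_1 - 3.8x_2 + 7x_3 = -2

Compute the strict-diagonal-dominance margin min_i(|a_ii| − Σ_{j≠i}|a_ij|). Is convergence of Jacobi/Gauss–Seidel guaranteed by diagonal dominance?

-2

row 1: |5| − (4+3) = -2
row 2: |7| − (3+0.4) = 3.6
row 3: |7| − (3+3.8) = 0.2
minimum over rows = -2 → not strictly diagonally dominant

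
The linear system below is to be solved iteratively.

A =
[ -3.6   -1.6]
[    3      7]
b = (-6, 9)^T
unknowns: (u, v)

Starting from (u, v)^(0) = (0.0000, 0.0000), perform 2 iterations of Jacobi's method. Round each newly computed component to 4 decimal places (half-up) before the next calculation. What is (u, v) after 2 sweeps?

Iteration 1:
  u = (-6 - (-1.6)·0.0000) / (-3.6) = 1.6667
  v = (9 - (3)·0.0000) / (7) = 1.2857
Iteration 2:
  u = (-6 - (-1.6)·1.2857) / (-3.6) = 1.0952
  v = (9 - (3)·1.6667) / (7) = 0.5714

(1.0952, 0.5714)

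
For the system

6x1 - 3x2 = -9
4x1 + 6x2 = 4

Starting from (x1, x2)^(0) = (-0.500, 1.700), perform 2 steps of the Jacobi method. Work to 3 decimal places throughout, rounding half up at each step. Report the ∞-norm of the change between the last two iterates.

Iteration 1:
  x1 = (-9 - (-3)·1.700) / (6) = -0.650
  x2 = (4 - (4)·-0.500) / (6) = 1.000
Iteration 2:
  x1 = (-9 - (-3)·1.000) / (6) = -1.000
  x2 = (4 - (4)·-0.650) / (6) = 1.100
Change: (-0.350, 0.100) → max |·| = 0.350

0.350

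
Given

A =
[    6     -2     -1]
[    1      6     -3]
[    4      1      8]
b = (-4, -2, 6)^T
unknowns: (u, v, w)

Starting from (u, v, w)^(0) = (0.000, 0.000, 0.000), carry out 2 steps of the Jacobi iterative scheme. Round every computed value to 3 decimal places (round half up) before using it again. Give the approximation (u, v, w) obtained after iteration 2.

(-0.653, 0.153, 1.125)

Iteration 1:
  u = (-4 - (-2)·0.000 - (-1)·0.000) / (6) = -0.667
  v = (-2 - (1)·0.000 - (-3)·0.000) / (6) = -0.333
  w = (6 - (4)·0.000 - (1)·0.000) / (8) = 0.750
Iteration 2:
  u = (-4 - (-2)·-0.333 - (-1)·0.750) / (6) = -0.653
  v = (-2 - (1)·-0.667 - (-3)·0.750) / (6) = 0.153
  w = (6 - (4)·-0.667 - (1)·-0.333) / (8) = 1.125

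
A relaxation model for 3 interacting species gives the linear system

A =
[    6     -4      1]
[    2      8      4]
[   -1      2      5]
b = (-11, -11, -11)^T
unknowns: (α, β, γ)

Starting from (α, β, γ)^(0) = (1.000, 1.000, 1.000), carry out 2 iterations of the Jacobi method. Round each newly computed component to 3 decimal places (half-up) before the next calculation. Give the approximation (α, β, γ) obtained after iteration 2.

(-2.850, 0.158, -1.617)

Iteration 1:
  α = (-11 - (-4)·1.000 - (1)·1.000) / (6) = -1.333
  β = (-11 - (2)·1.000 - (4)·1.000) / (8) = -2.125
  γ = (-11 - (-1)·1.000 - (2)·1.000) / (5) = -2.400
Iteration 2:
  α = (-11 - (-4)·-2.125 - (1)·-2.400) / (6) = -2.850
  β = (-11 - (2)·-1.333 - (4)·-2.400) / (8) = 0.158
  γ = (-11 - (-1)·-1.333 - (2)·-2.125) / (5) = -1.617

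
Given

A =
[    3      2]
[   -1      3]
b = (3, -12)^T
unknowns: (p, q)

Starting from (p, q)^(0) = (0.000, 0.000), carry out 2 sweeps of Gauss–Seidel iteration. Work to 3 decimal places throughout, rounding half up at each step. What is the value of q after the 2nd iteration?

-2.852

Iteration 1:
  p = (3 - (2)·0.000) / (3) = 1.000
  q = (-12 - (-1)·1.000) / (3) = -3.667
Iteration 2:
  p = (3 - (2)·-3.667) / (3) = 3.445
  q = (-12 - (-1)·3.445) / (3) = -2.852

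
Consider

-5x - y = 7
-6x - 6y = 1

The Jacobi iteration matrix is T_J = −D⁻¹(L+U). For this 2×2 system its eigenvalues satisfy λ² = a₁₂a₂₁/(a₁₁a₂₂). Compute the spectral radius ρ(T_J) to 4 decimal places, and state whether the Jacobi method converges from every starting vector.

a₁₂a₂₁/(a₁₁a₂₂) = (-1)·(-6) / ((-5)·(-6)) = 0.200000
ρ = √|0.200000| = √0.200000 = 0.4472
ρ < 1, so Jacobi converges

0.4472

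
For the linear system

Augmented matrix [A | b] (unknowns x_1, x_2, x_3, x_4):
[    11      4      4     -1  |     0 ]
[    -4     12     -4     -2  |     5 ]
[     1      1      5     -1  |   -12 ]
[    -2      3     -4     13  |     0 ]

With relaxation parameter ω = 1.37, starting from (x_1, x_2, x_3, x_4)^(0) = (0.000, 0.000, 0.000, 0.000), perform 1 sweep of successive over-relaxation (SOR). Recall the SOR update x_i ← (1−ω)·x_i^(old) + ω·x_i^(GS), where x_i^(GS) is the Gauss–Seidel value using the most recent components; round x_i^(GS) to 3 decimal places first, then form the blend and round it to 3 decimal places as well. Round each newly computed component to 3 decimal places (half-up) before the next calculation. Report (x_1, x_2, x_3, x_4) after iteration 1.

Iteration 1:
  x_1: GS value = (0 - (4)·0.000 - (4)·0.000 - (-1)·0.000) / (11) = 0.000;  x_1 ← (1−ω)·0.000 + ω·0.000 = 0.000
  x_2: GS value = (5 - (-4)·0.000 - (-4)·0.000 - (-2)·0.000) / (12) = 0.417;  x_2 ← (1−ω)·0.000 + ω·0.417 = 0.571
  x_3: GS value = (-12 - (1)·0.000 - (1)·0.571 - (-1)·0.000) / (5) = -2.514;  x_3 ← (1−ω)·0.000 + ω·-2.514 = -3.444
  x_4: GS value = (0 - (-2)·0.000 - (3)·0.571 - (-4)·-3.444) / (13) = -1.191;  x_4 ← (1−ω)·0.000 + ω·-1.191 = -1.632

(0.000, 0.571, -3.444, -1.632)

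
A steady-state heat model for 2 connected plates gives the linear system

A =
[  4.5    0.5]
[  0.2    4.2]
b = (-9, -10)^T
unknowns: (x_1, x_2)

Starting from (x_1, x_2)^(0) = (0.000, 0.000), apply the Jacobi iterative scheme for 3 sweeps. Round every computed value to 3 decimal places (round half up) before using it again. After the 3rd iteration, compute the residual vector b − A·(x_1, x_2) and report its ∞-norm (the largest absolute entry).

Iteration 1:
  x_1 = (-9 - (0.5)·0.000) / (4.5) = -2.000
  x_2 = (-10 - (0.2)·0.000) / (4.2) = -2.381
Iteration 2:
  x_1 = (-9 - (0.5)·-2.381) / (4.5) = -1.735
  x_2 = (-10 - (0.2)·-2.000) / (4.2) = -2.286
Iteration 3:
  x_1 = (-9 - (0.5)·-2.286) / (4.5) = -1.746
  x_2 = (-10 - (0.2)·-1.735) / (4.2) = -2.298
Residual b − A·x = (0.006, 0.001); ∞-norm = 0.006

0.006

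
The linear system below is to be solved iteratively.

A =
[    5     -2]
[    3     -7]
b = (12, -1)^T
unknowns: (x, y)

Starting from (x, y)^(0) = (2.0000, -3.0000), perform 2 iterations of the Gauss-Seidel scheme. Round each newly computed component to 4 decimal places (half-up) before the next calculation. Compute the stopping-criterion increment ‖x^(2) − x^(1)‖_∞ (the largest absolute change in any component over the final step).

1.4628

Iteration 1:
  x = (12 - (-2)·-3.0000) / (5) = 1.2000
  y = (-1 - (3)·1.2000) / (-7) = 0.6571
Iteration 2:
  x = (12 - (-2)·0.6571) / (5) = 2.6628
  y = (-1 - (3)·2.6628) / (-7) = 1.2841
Change: (1.4628, 0.6270) → max |·| = 1.4628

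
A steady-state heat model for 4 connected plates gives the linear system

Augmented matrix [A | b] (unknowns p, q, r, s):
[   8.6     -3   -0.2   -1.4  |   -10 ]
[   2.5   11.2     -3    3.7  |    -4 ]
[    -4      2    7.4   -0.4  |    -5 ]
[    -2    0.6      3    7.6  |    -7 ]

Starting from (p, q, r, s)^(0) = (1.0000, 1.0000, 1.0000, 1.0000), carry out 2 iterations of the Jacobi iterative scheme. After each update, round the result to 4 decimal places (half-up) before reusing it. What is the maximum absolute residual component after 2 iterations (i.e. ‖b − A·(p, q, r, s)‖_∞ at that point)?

Iteration 1:
  p = (-10 - (-3)·1.0000 - (-0.2)·1.0000 - (-1.4)·1.0000) / (8.6) = -0.6279
  q = (-4 - (2.5)·1.0000 - (-3)·1.0000 - (3.7)·1.0000) / (11.2) = -0.6429
  r = (-5 - (-4)·1.0000 - (2)·1.0000 - (-0.4)·1.0000) / (7.4) = -0.3514
  s = (-7 - (-2)·1.0000 - (0.6)·1.0000 - (3)·1.0000) / (7.6) = -1.1316
Iteration 2:
  p = (-10 - (-3)·-0.6429 - (-0.2)·-0.3514 - (-1.4)·-1.1316) / (8.6) = -1.5794
  q = (-4 - (2.5)·-0.6279 - (-3)·-0.3514 - (3.7)·-1.1316) / (11.2) = 0.0627
  r = (-5 - (-4)·-0.6279 - (2)·-0.6429 - (-0.4)·-1.1316) / (7.4) = -0.9025
  s = (-7 - (-2)·-0.6279 - (0.6)·-0.6429 - (3)·-0.3514) / (7.6) = -0.8968
Residual b − A·x = (2.3349, -0.1431, -5.1232, -0.6732); ∞-norm = 5.1232

5.1232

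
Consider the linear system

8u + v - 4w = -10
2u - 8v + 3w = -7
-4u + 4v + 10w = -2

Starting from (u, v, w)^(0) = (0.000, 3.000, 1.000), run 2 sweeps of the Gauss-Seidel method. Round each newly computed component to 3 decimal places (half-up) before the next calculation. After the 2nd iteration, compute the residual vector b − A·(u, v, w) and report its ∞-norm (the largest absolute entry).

1.263

Iteration 1:
  u = (-10 - (1)·3.000 - (-4)·1.000) / (8) = -1.125
  v = (-7 - (2)·-1.125 - (3)·1.000) / (-8) = 0.969
  w = (-2 - (-4)·-1.125 - (4)·0.969) / (10) = -1.038
Iteration 2:
  u = (-10 - (1)·0.969 - (-4)·-1.038) / (8) = -1.890
  v = (-7 - (2)·-1.890 - (3)·-1.038) / (-8) = 0.013
  w = (-2 - (-4)·-1.890 - (4)·0.013) / (10) = -0.961
Residual b − A·x = (1.263, -0.233, -0.002); ∞-norm = 1.263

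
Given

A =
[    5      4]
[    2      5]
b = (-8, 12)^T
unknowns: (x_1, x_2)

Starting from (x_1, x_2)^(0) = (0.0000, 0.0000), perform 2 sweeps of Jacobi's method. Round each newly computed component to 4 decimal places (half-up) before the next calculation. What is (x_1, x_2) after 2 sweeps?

Iteration 1:
  x_1 = (-8 - (4)·0.0000) / (5) = -1.6000
  x_2 = (12 - (2)·0.0000) / (5) = 2.4000
Iteration 2:
  x_1 = (-8 - (4)·2.4000) / (5) = -3.5200
  x_2 = (12 - (2)·-1.6000) / (5) = 3.0400

(-3.5200, 3.0400)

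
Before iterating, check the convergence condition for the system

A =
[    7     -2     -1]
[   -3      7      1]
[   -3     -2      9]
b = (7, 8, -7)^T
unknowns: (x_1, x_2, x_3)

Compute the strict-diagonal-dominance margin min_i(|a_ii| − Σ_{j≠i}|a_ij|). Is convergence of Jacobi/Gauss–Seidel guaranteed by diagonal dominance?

row 1: |7| − (2+1) = 4
row 2: |7| − (3+1) = 3
row 3: |9| − (3+2) = 4
minimum over rows = 3 → strictly diagonally dominant (convergence guaranteed)

3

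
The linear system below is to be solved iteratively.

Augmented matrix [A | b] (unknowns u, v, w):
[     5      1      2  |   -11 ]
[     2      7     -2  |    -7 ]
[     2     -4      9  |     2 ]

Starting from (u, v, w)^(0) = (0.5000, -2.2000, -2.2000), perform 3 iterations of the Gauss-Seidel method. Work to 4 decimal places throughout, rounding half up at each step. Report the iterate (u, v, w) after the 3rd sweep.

Iteration 1:
  u = (-11 - (1)·-2.2000 - (2)·-2.2000) / (5) = -0.8800
  v = (-7 - (2)·-0.8800 - (-2)·-2.2000) / (7) = -1.3771
  w = (2 - (2)·-0.8800 - (-4)·-1.3771) / (9) = -0.1943
Iteration 2:
  u = (-11 - (1)·-1.3771 - (2)·-0.1943) / (5) = -1.8469
  v = (-7 - (2)·-1.8469 - (-2)·-0.1943) / (7) = -0.5278
  w = (2 - (2)·-1.8469 - (-4)·-0.5278) / (9) = 0.3981
Iteration 3:
  u = (-11 - (1)·-0.5278 - (2)·0.3981) / (5) = -2.2537
  v = (-7 - (2)·-2.2537 - (-2)·0.3981) / (7) = -0.2423
  w = (2 - (2)·-2.2537 - (-4)·-0.2423) / (9) = 0.6154

(-2.2537, -0.2423, 0.6154)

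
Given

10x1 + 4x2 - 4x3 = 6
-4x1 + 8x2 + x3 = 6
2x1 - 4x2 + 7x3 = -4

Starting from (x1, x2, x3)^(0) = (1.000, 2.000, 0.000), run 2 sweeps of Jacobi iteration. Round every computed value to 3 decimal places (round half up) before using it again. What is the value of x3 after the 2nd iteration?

0.200

Iteration 1:
  x1 = (6 - (4)·2.000 - (-4)·0.000) / (10) = -0.200
  x2 = (6 - (-4)·1.000 - (1)·0.000) / (8) = 1.250
  x3 = (-4 - (2)·1.000 - (-4)·2.000) / (7) = 0.286
Iteration 2:
  x1 = (6 - (4)·1.250 - (-4)·0.286) / (10) = 0.214
  x2 = (6 - (-4)·-0.200 - (1)·0.286) / (8) = 0.614
  x3 = (-4 - (2)·-0.200 - (-4)·1.250) / (7) = 0.200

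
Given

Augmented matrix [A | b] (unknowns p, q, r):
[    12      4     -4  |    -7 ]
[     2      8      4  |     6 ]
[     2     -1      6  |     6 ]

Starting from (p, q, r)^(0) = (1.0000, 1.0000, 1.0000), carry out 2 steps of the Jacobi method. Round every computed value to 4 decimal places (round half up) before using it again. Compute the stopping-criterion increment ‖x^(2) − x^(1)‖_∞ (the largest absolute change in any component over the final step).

Iteration 1:
  p = (-7 - (4)·1.0000 - (-4)·1.0000) / (12) = -0.5833
  q = (6 - (2)·1.0000 - (4)·1.0000) / (8) = 0.0000
  r = (6 - (2)·1.0000 - (-1)·1.0000) / (6) = 0.8333
Iteration 2:
  p = (-7 - (4)·0.0000 - (-4)·0.8333) / (12) = -0.3056
  q = (6 - (2)·-0.5833 - (4)·0.8333) / (8) = 0.4792
  r = (6 - (2)·-0.5833 - (-1)·0.0000) / (6) = 1.1944
Change: (0.2777, 0.4792, 0.3611) → max |·| = 0.4792

0.4792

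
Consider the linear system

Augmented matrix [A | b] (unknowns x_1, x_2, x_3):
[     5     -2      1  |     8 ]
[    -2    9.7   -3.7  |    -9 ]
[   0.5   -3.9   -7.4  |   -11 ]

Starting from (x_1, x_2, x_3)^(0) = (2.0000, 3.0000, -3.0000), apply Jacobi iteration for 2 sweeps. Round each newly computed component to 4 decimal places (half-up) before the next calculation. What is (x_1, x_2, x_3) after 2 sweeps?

Iteration 1:
  x_1 = (8 - (-2)·3.0000 - (1)·-3.0000) / (5) = 3.4000
  x_2 = (-9 - (-2)·2.0000 - (-3.7)·-3.0000) / (9.7) = -1.6598
  x_3 = (-11 - (0.5)·2.0000 - (-3.9)·3.0000) / (-7.4) = 0.0405
Iteration 2:
  x_1 = (8 - (-2)·-1.6598 - (1)·0.0405) / (5) = 0.9280
  x_2 = (-9 - (-2)·3.4000 - (-3.7)·0.0405) / (9.7) = -0.2114
  x_3 = (-11 - (0.5)·3.4000 - (-3.9)·-1.6598) / (-7.4) = 2.5910

(0.9280, -0.2114, 2.5910)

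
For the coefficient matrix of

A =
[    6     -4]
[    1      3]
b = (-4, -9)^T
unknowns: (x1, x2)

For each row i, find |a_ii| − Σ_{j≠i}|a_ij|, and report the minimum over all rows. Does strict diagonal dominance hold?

2

row 1: |6| − (4) = 2
row 2: |3| − (1) = 2
minimum over rows = 2 → strictly diagonally dominant (convergence guaranteed)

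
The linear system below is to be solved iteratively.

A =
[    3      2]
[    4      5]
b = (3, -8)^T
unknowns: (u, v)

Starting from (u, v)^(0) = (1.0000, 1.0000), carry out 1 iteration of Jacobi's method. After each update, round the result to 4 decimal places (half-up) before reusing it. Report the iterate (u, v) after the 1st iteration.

Iteration 1:
  u = (3 - (2)·1.0000) / (3) = 0.3333
  v = (-8 - (4)·1.0000) / (5) = -2.4000

(0.3333, -2.4000)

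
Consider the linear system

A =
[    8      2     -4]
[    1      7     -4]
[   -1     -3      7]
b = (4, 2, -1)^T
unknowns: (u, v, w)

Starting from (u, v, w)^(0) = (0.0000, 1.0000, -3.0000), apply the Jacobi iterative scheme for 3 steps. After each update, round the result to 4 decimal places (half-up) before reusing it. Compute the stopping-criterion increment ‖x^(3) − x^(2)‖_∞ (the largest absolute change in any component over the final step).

1.2026

Iteration 1:
  u = (4 - (2)·1.0000 - (-4)·-3.0000) / (8) = -1.2500
  v = (2 - (1)·0.0000 - (-4)·-3.0000) / (7) = -1.4286
  w = (-1 - (-1)·0.0000 - (-3)·1.0000) / (7) = 0.2857
Iteration 2:
  u = (4 - (2)·-1.4286 - (-4)·0.2857) / (8) = 1.0000
  v = (2 - (1)·-1.2500 - (-4)·0.2857) / (7) = 0.6275
  w = (-1 - (-1)·-1.2500 - (-3)·-1.4286) / (7) = -0.9337
Iteration 3:
  u = (4 - (2)·0.6275 - (-4)·-0.9337) / (8) = -0.1237
  v = (2 - (1)·1.0000 - (-4)·-0.9337) / (7) = -0.3907
  w = (-1 - (-1)·1.0000 - (-3)·0.6275) / (7) = 0.2689
Change: (-1.1237, -1.0182, 1.2026) → max |·| = 1.2026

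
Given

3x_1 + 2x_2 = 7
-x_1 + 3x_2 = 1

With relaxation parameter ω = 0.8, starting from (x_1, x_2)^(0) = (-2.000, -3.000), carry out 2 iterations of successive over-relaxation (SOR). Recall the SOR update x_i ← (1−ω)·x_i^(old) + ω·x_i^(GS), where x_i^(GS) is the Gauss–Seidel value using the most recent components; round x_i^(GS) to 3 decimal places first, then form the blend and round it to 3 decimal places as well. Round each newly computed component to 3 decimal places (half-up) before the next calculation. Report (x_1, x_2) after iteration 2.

Iteration 1:
  x_1: GS value = (7 - (2)·-3.000) / (3) = 4.333;  x_1 ← (1−ω)·-2.000 + ω·4.333 = 3.066
  x_2: GS value = (1 - (-1)·3.066) / (3) = 1.355;  x_2 ← (1−ω)·-3.000 + ω·1.355 = 0.484
Iteration 2:
  x_1: GS value = (7 - (2)·0.484) / (3) = 2.011;  x_1 ← (1−ω)·3.066 + ω·2.011 = 2.222
  x_2: GS value = (1 - (-1)·2.222) / (3) = 1.074;  x_2 ← (1−ω)·0.484 + ω·1.074 = 0.956

(2.222, 0.956)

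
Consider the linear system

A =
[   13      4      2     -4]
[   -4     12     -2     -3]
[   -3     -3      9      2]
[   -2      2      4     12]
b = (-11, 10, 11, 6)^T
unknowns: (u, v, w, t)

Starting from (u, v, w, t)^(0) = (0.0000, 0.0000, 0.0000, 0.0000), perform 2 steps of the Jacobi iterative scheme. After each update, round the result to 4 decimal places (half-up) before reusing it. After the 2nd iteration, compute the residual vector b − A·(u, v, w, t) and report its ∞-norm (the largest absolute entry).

Iteration 1:
  u = (-11 - (4)·0.0000 - (2)·0.0000 - (-4)·0.0000) / (13) = -0.8462
  v = (10 - (-4)·0.0000 - (-2)·0.0000 - (-3)·0.0000) / (12) = 0.8333
  w = (11 - (-3)·0.0000 - (-3)·0.0000 - (2)·0.0000) / (9) = 1.2222
  t = (6 - (-2)·0.0000 - (2)·0.0000 - (4)·0.0000) / (12) = 0.5000
Iteration 2:
  u = (-11 - (4)·0.8333 - (2)·1.2222 - (-4)·0.5000) / (13) = -1.1367
  v = (10 - (-4)·-0.8462 - (-2)·1.2222 - (-3)·0.5000) / (12) = 0.8800
  w = (11 - (-3)·-0.8462 - (-3)·0.8333 - (2)·0.5000) / (9) = 1.1068
  t = (6 - (-2)·-0.8462 - (2)·0.8333 - (4)·1.2222) / (12) = -0.1873
Residual b − A·x = (-2.7057, -3.4551, 0.6433, -0.2130); ∞-norm = 3.4551

3.4551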